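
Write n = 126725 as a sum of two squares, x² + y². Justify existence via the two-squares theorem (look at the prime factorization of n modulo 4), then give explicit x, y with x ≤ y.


Step 1: Factor n = 126725 = 5^2 · 37 · 137.
Step 2: Check the mod-4 condition on each prime factor: 5 ≡ 1 (mod 4), exponent 2; 37 ≡ 1 (mod 4), exponent 1; 137 ≡ 1 (mod 4), exponent 1.
All primes ≡ 3 (mod 4) appear to even exponent (or don't appear), so by the two-squares theorem n IS expressible as a sum of two squares.
Step 3: Build a representation. Group n = k² · m with k = 5 and m = 37 · 137 = 5069 (a product of primes ≡ 1 (mod 4)); a representation of m scales to one of n via (k·x)² + (k·y)² = k²(x² + y²). Each prime p ≡ 1 (mod 4) is itself a sum of two squares; find a² by testing p − a² for a perfect square:
  37: 37 − 1² = 36 = 6² ⇒ 37 = 1² + 6².
  137: 137 − 1² = 136, 137 − 2² = 133, 137 − 3² = 128, 137 − 4² = 121 = 11² ⇒ 137 = 4² + 11².
  Combine using the Brahmagupta–Fibonacci identity (a² + b²)(c² + d²) = (ac − bd)² + (ad + bc)² = (ac + bd)² + (ad − bc)²:
  37 · 137 = 5069: from (1² + 6²)(4² + 11²), take (1·4 − 6·11, 1·11 + 6·4) = (4 − 66, 11 + 24) = (-62, 35); dropping signs (only squares matter) gives (62, 35); check 62² + 35² = 3844 + 1225 = 5069 ✓.
  Scale by k = 5: (5·62, 5·35) = (310, 175).
Step 4: Order so x ≤ y and verify: 175² + 310² = 30625 + 96100 = 126725 = n. ✓

n = 126725 = 175² + 310² (one valid representation with x ≤ y).


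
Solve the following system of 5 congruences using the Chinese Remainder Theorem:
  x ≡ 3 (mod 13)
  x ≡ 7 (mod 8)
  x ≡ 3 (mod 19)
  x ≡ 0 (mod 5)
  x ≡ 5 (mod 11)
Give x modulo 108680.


Product of moduli M = 13 · 8 · 19 · 5 · 11 = 108680.
Merge one congruence at a time:
  Start: x ≡ 3 (mod 13).
  Combine with x ≡ 7 (mod 8); new modulus lcm = 104.
    Write x = 3 + 13·t and substitute into x ≡ 7 (mod 8): 13·t ≡ 7 − 3 = 4 (mod 8).
    Reduce coefficients mod 8: 5·t ≡ 4 (mod 8).
    The inverse of 5 mod 8 is 5 (since 5·5 = 25 = 3·8 + 1), so t ≡ 5·4 = 20 ≡ 4 (mod 8).
    Then x = 3 + 13·4 = 55, valid modulo lcm(13, 8) = 104: x ≡ 55 (mod 104).
  Combine with x ≡ 3 (mod 19); new modulus lcm = 1976.
    Write x = 55 + 104·t and substitute into x ≡ 3 (mod 19): 104·t ≡ 3 − 55 = -52 (mod 19).
    Reduce coefficients mod 19: 9·t ≡ 5 (mod 19).
    The inverse of 9 mod 19 is 17 (since 9·17 = 153 = 8·19 + 1), so t ≡ 17·5 = 85 ≡ 9 (mod 19).
    Then x = 55 + 104·9 = 991, valid modulo lcm(104, 19) = 1976: x ≡ 991 (mod 1976).
  Combine with x ≡ 0 (mod 5); new modulus lcm = 9880.
    Write x = 991 + 1976·t and substitute into x ≡ 0 (mod 5): 1976·t ≡ 0 − 991 = -991 (mod 5).
    Reduce coefficients mod 5: 1·t ≡ 4 (mod 5).
    So t ≡ 4 (mod 5).
    Then x = 991 + 1976·4 = 8895, valid modulo lcm(1976, 5) = 9880: x ≡ 8895 (mod 9880).
  Combine with x ≡ 5 (mod 11); new modulus lcm = 108680.
    Write x = 8895 + 9880·t and substitute into x ≡ 5 (mod 11): 9880·t ≡ 5 − 8895 = -8890 (mod 11).
    Reduce coefficients mod 11: 2·t ≡ 9 (mod 11).
    The inverse of 2 mod 11 is 6 (since 2·6 = 12 = 1·11 + 1), so t ≡ 6·9 = 54 ≡ 10 (mod 11).
    Then x = 8895 + 9880·10 = 107695, valid modulo lcm(9880, 11) = 108680: x ≡ 107695 (mod 108680).
Verify against each original: 107695 mod 13 = 3, 107695 mod 8 = 7, 107695 mod 19 = 3, 107695 mod 5 = 0, 107695 mod 11 = 5.

x ≡ 107695 (mod 108680).


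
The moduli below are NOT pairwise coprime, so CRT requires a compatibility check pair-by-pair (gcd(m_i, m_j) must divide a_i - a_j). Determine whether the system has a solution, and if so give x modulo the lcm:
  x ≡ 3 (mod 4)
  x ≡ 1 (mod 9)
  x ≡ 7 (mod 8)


Moduli 4, 9, 8 are not pairwise coprime, so CRT works modulo lcm(m_i) when all pairwise compatibility conditions hold.
Pairwise compatibility: gcd(m_i, m_j) must divide a_i - a_j for every pair.
Merge one congruence at a time:
  Start: x ≡ 3 (mod 4).
  Combine with x ≡ 1 (mod 9): gcd(4, 9) = 1; 1 - 3 = -2, which IS divisible by 1, so compatible.
    Write x = 3 + 4·t and substitute into x ≡ 1 (mod 9): 4·t ≡ 1 − 3 = -2 (mod 9).
    Reduce coefficients mod 9: 4·t ≡ 7 (mod 9).
    The inverse of 4 mod 9 is 7 (since 4·7 = 28 = 3·9 + 1), so t ≡ 7·7 = 49 ≡ 4 (mod 9).
    Then x = 3 + 4·4 = 19, valid modulo lcm(4, 9) = 36: x ≡ 19 (mod 36).
  Combine with x ≡ 7 (mod 8): gcd(36, 8) = 4; 7 - 19 = -12, which IS divisible by 4, so compatible.
    Write x = 19 + 36·t and substitute into x ≡ 7 (mod 8): 36·t ≡ 7 − 19 = -12 (mod 8).
    Divide the congruence (and modulus) by g = 4: 9·t ≡ -3 (mod 2).
    Reduce coefficients mod 2: 1·t ≡ 1 (mod 2).
    So t ≡ 1 (mod 2).
    Then x = 19 + 36·1 = 55, valid modulo lcm(36, 8) = 72: x ≡ 55 (mod 72).
Verify: 55 mod 4 = 3, 55 mod 9 = 1, 55 mod 8 = 7.

x ≡ 55 (mod 72).


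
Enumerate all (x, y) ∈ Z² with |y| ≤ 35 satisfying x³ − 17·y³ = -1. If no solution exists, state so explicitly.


The equation is x³ - 17y³ = -1. For fixed y, x³ = 17·y³ − 1, so a solution requires the RHS to be a perfect cube.
Strategy: iterate y from -35 to 35, compute RHS = 17·y³ − 1, and check whether it is a (positive or negative) perfect cube.
Check small values of y:
  y = 0: RHS = -1 = (-1)³ ⇒ x = -1 works.
  y = 1: RHS = 16 is not a perfect cube.
  y = -1: RHS = -18 is not a perfect cube.
  y = 2: RHS = 135 is not a perfect cube.
  y = -2: RHS = -137 is not a perfect cube.
  y = 3: RHS = 458 is not a perfect cube.
  y = -3: RHS = -460 is not a perfect cube.
Continuing, at y = -7: RHS = -5832 = (-18)³ ⇒ x = -18 works.
Searching the remaining y in |y| ≤ 35 finds no further solutions.
Collected solutions: (-1, 0), (-18, -7).

Solutions (with |y| ≤ 35): (-1, 0), (-18, -7).


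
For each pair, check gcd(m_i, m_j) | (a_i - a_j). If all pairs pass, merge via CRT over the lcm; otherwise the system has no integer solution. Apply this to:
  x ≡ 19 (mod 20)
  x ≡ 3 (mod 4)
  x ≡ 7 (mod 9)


Moduli 20, 4, 9 are not pairwise coprime, so CRT works modulo lcm(m_i) when all pairwise compatibility conditions hold.
Pairwise compatibility: gcd(m_i, m_j) must divide a_i - a_j for every pair.
Merge one congruence at a time:
  Start: x ≡ 19 (mod 20).
  Combine with x ≡ 3 (mod 4): gcd(20, 4) = 4; 3 - 19 = -16, which IS divisible by 4, so compatible.
    Write x = 19 + 20·t and substitute into x ≡ 3 (mod 4): 20·t ≡ 3 − 19 = -16 (mod 4).
    Divide the congruence (and modulus) by g = 4: 5·t ≡ -4 (mod 1).
    Modulo 1 every t works; take t = 0.
    Then x = 19 + 20·0 = 19, valid modulo lcm(20, 4) = 20: x ≡ 19 (mod 20).
  Combine with x ≡ 7 (mod 9): gcd(20, 9) = 1; 7 - 19 = -12, which IS divisible by 1, so compatible.
    Write x = 19 + 20·t and substitute into x ≡ 7 (mod 9): 20·t ≡ 7 − 19 = -12 (mod 9).
    Reduce coefficients mod 9: 2·t ≡ 6 (mod 9).
    The inverse of 2 mod 9 is 5 (since 2·5 = 10 = 1·9 + 1), so t ≡ 5·6 = 30 ≡ 3 (mod 9).
    Then x = 19 + 20·3 = 79, valid modulo lcm(20, 9) = 180: x ≡ 79 (mod 180).
Verify: 79 mod 20 = 19, 79 mod 4 = 3, 79 mod 9 = 7.

x ≡ 79 (mod 180).


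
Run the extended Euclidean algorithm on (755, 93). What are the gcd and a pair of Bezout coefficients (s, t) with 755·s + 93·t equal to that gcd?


Euclidean algorithm on (755, 93) — divide until remainder is 0:
  755 = 8 · 93 + 11
  93 = 8 · 11 + 5
  11 = 2 · 5 + 1
  5 = 5 · 1 + 0
gcd(755, 93) = 1.
Track Bezout coefficients alongside the remainders: start with r₀ = 755 = a·1 + b·0 (s = 1, t = 0) and r₁ = 93 = a·0 + b·1 (s = 0, t = 1); each new remainder r_{k+1} = r_{k-1} − q_k·r_k inherits s_{k+1} = s_{k-1} − q_k·s_k, t_{k+1} = t_{k-1} − q_k·t_k, so r_k = a·s_k + b·t_k at every step:
  q = 8: r = 11, s = 1 − 8·0 = 1, t = 0 − 8·1 = -8  (check: 755·1 + 93·(-8) = 11)
  q = 8: r = 5, s = 0 − 8·1 = -8, t = 1 − 8·(-8) = 65  (check: 755·(-8) + 93·65 = 5)
  q = 2: r = 1, s = 1 − 2·(-8) = 17, t = -8 − 2·65 = -138  (check: 755·17 + 93·(-138) = 1)
The row with r = 1 (the gcd) gives the Bezout coefficients s = 17, t = -138.
Result: 755 · (17) + 93 · (-138) = 1.

gcd(755, 93) = 1; s = 17, t = -138 (check: 755·17 + 93·(-138) = 1).


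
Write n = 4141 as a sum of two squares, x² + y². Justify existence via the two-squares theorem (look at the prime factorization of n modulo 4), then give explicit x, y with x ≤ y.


Step 1: Factor n = 4141 = 41 · 101.
Step 2: Check the mod-4 condition on each prime factor: 41 ≡ 1 (mod 4), exponent 1; 101 ≡ 1 (mod 4), exponent 1.
All primes ≡ 3 (mod 4) appear to even exponent (or don't appear), so by the two-squares theorem n IS expressible as a sum of two squares.
Step 3: Build a representation. Here n = 41 · 101 is a product of primes ≡ 1 (mod 4). Each prime p ≡ 1 (mod 4) is itself a sum of two squares; find a² by testing p − a² for a perfect square:
  41: 41 − 1² = 40, 41 − 2² = 37, 41 − 3² = 32, 41 − 4² = 25 = 5² ⇒ 41 = 4² + 5².
  101: 101 − 1² = 100 = 10² ⇒ 101 = 1² + 10².
  Combine using the Brahmagupta–Fibonacci identity (a² + b²)(c² + d²) = (ac − bd)² + (ad + bc)² = (ac + bd)² + (ad − bc)²:
  41 · 101 = 4141: from (4² + 5²)(1² + 10²), take (4·1 − 5·10, 4·10 + 5·1) = (4 − 50, 40 + 5) = (-46, 45); dropping signs (only squares matter) gives (46, 45); check 46² + 45² = 2116 + 2025 = 4141 ✓.
Step 4: Order so x ≤ y and verify: 45² + 46² = 2025 + 2116 = 4141 = n. ✓

n = 4141 = 45² + 46² (one valid representation with x ≤ y).


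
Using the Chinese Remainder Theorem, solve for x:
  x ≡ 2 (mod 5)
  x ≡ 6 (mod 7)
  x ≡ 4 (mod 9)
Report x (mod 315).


Moduli 5, 7, 9 are pairwise coprime; by CRT there is a unique solution modulo M = 5 · 7 · 9 = 315.
Solve pairwise, accumulating the modulus:
  Start with x ≡ 2 (mod 5).
  Combine with x ≡ 6 (mod 7): since gcd(5, 7) = 1, we get a unique residue mod 35.
    Write x = 2 + 5·t and substitute into x ≡ 6 (mod 7): 5·t ≡ 6 − 2 = 4 (mod 7).
    The inverse of 5 mod 7 is 3 (since 5·3 = 15 = 2·7 + 1), so t ≡ 3·4 = 12 ≡ 5 (mod 7).
    Then x = 2 + 5·5 = 27, valid modulo lcm(5, 7) = 35: x ≡ 27 (mod 35).
  Combine with x ≡ 4 (mod 9): since gcd(35, 9) = 1, we get a unique residue mod 315.
    Write x = 27 + 35·t and substitute into x ≡ 4 (mod 9): 35·t ≡ 4 − 27 = -23 (mod 9).
    Reduce coefficients mod 9: 8·t ≡ 4 (mod 9).
    The inverse of 8 mod 9 is 8 (since 8·8 = 64 = 7·9 + 1), so t ≡ 8·4 = 32 ≡ 5 (mod 9).
    Then x = 27 + 35·5 = 202, valid modulo lcm(35, 9) = 315: x ≡ 202 (mod 315).
Verify: 202 mod 5 = 2 ✓, 202 mod 7 = 6 ✓, 202 mod 9 = 4 ✓.

x ≡ 202 (mod 315).


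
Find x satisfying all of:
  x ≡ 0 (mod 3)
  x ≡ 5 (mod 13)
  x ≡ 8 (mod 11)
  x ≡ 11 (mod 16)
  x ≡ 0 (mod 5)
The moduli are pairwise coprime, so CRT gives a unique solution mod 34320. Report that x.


Product of moduli M = 3 · 13 · 11 · 16 · 5 = 34320.
Merge one congruence at a time:
  Start: x ≡ 0 (mod 3).
  Combine with x ≡ 5 (mod 13); new modulus lcm = 39.
    Write x = 0 + 3·t and substitute into x ≡ 5 (mod 13): 3·t ≡ 5 − 0 = 5 (mod 13).
    The inverse of 3 mod 13 is 9 (since 3·9 = 27 = 2·13 + 1), so t ≡ 9·5 = 45 ≡ 6 (mod 13).
    Then x = 0 + 3·6 = 18, valid modulo lcm(3, 13) = 39: x ≡ 18 (mod 39).
  Combine with x ≡ 8 (mod 11); new modulus lcm = 429.
    Write x = 18 + 39·t and substitute into x ≡ 8 (mod 11): 39·t ≡ 8 − 18 = -10 (mod 11).
    Reduce coefficients mod 11: 6·t ≡ 1 (mod 11).
    The inverse of 6 mod 11 is 2 (since 6·2 = 12 = 1·11 + 1), so t ≡ 2·1 = 2 ≡ 2 (mod 11).
    Then x = 18 + 39·2 = 96, valid modulo lcm(39, 11) = 429: x ≡ 96 (mod 429).
  Combine with x ≡ 11 (mod 16); new modulus lcm = 6864.
    Write x = 96 + 429·t and substitute into x ≡ 11 (mod 16): 429·t ≡ 11 − 96 = -85 (mod 16).
    Reduce coefficients mod 16: 13·t ≡ 11 (mod 16).
    The inverse of 13 mod 16 is 5 (since 13·5 = 65 = 4·16 + 1), so t ≡ 5·11 = 55 ≡ 7 (mod 16).
    Then x = 96 + 429·7 = 3099, valid modulo lcm(429, 16) = 6864: x ≡ 3099 (mod 6864).
  Combine with x ≡ 0 (mod 5); new modulus lcm = 34320.
    Write x = 3099 + 6864·t and substitute into x ≡ 0 (mod 5): 6864·t ≡ 0 − 3099 = -3099 (mod 5).
    Reduce coefficients mod 5: 4·t ≡ 1 (mod 5).
    The inverse of 4 mod 5 is 4 (since 4·4 = 16 = 3·5 + 1), so t ≡ 4·1 = 4 ≡ 4 (mod 5).
    Then x = 3099 + 6864·4 = 30555, valid modulo lcm(6864, 5) = 34320: x ≡ 30555 (mod 34320).
Verify against each original: 30555 mod 3 = 0, 30555 mod 13 = 5, 30555 mod 11 = 8, 30555 mod 16 = 11, 30555 mod 5 = 0.

x ≡ 30555 (mod 34320).


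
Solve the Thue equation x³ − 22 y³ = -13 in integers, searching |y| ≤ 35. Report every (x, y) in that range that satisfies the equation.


The equation is x³ - 22y³ = -13. For fixed y, x³ = 22·y³ − 13, so a solution requires the RHS to be a perfect cube.
Strategy: iterate y from -35 to 35, compute RHS = 22·y³ − 13, and check whether it is a (positive or negative) perfect cube.
Check small values of y:
  y = 0: RHS = -13 is not a perfect cube.
  y = 1: RHS = 9 is not a perfect cube.
  y = -1: RHS = -35 is not a perfect cube.
  y = 2: RHS = 163 is not a perfect cube.
  y = -2: RHS = -189 is not a perfect cube.
  y = 3: RHS = 581 is not a perfect cube.
  y = -3: RHS = -607 is not a perfect cube.
Continuing the search up to |y| = 35 finds no solutions either.
No (x, y) in the scanned range satisfies the equation.

No integer solutions with |y| ≤ 35.


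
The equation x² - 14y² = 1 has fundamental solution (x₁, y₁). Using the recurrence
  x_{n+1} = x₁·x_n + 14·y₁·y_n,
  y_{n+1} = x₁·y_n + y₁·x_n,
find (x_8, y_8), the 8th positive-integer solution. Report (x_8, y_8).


Step 1: Find the fundamental solution (x₁, y₁) of x² - 14y² = 1.
  Expand √14 as a continued fraction. a₀ = ⌊√14⌋ = 3; iterate m_{k+1} = d_k·a_k − m_k, d_{k+1} = (14 − m_{k+1}²)/d_k, a_{k+1} = ⌊(a₀ + m_{k+1})/d_{k+1}⌋ (starting m₀ = 0, d₀ = 1), with convergents p_k = a_k·p_{k-1} + p_{k-2}, q_k = a_k·q_{k-1} + q_{k-2} (p₋₁ = 1, q₋₁ = 0):
  k = 0: a₀ = 3; p₀/q₀ = 3/1; p₀² − 14·q₀² = 9 − 14 = -5.
  k = 1: m = 3, d = 5, a = ⌊(3 + 3)/5⌋ = 1; p/q = (1·3 + 1)/(1·1 + 0) = 4/1; p² − 14·q² = 16 − 14 = 2.
  k = 2: m = 2, d = 2, a = ⌊(3 + 2)/2⌋ = 2; p/q = (2·4 + 3)/(2·1 + 1) = 11/3; p² − 14·q² = 121 − 126 = -5.
  k = 3: m = 2, d = 5, a = ⌊(3 + 2)/5⌋ = 1; p/q = (1·11 + 4)/(1·3 + 1) = 15/4; p² − 14·q² = 225 − 224 = 1.
  The first convergent with p² − 14·q² = 1 gives the fundamental solution (x₁, y₁) = (15, 4).
Step 2: Apply the recurrence (x_{n+1}, y_{n+1}) = (x₁x_n + 14y₁y_n, x₁y_n + y₁x_n) repeatedly.
  From (x_1, y_1) = (15, 4): x_2 = 15·15 + 14·4·4 = 449; y_2 = 15·4 + 4·15 = 120.
  From (x_2, y_2) = (449, 120): x_3 = 15·449 + 14·4·120 = 13455; y_3 = 15·120 + 4·449 = 3596.
  From (x_3, y_3) = (13455, 3596): x_4 = 15·13455 + 14·4·3596 = 403201; y_4 = 15·3596 + 4·13455 = 107760.
  From (x_4, y_4) = (403201, 107760): x_5 = 15·403201 + 14·4·107760 = 12082575; y_5 = 15·107760 + 4·403201 = 3229204.
  From (x_5, y_5) = (12082575, 3229204): x_6 = 15·12082575 + 14·4·3229204 = 362074049; y_6 = 15·3229204 + 4·12082575 = 96768360.
  From (x_6, y_6) = (362074049, 96768360): x_7 = 15·362074049 + 14·4·96768360 = 10850138895; y_7 = 15·96768360 + 4·362074049 = 2899821596.
  From (x_7, y_7) = (10850138895, 2899821596): x_8 = 15·10850138895 + 14·4·2899821596 = 325142092801; y_8 = 15·2899821596 + 4·10850138895 = 86897879520.
Step 3: Verify x_8² - 14·y_8² = 105717380511014096025601 - 105717380511014096025600 = 1 (should be 1). ✓

(x_1, y_1) = (15, 4); (x_8, y_8) = (325142092801, 86897879520).


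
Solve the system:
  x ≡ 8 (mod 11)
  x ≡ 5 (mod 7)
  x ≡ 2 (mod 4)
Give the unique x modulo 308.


Moduli 11, 7, 4 are pairwise coprime; by CRT there is a unique solution modulo M = 11 · 7 · 4 = 308.
Solve pairwise, accumulating the modulus:
  Start with x ≡ 8 (mod 11).
  Combine with x ≡ 5 (mod 7): since gcd(11, 7) = 1, we get a unique residue mod 77.
    Write x = 8 + 11·t and substitute into x ≡ 5 (mod 7): 11·t ≡ 5 − 8 = -3 (mod 7).
    Reduce coefficients mod 7: 4·t ≡ 4 (mod 7).
    The inverse of 4 mod 7 is 2 (since 4·2 = 8 = 1·7 + 1), so t ≡ 2·4 = 8 ≡ 1 (mod 7).
    Then x = 8 + 11·1 = 19, valid modulo lcm(11, 7) = 77: x ≡ 19 (mod 77).
  Combine with x ≡ 2 (mod 4): since gcd(77, 4) = 1, we get a unique residue mod 308.
    Write x = 19 + 77·t and substitute into x ≡ 2 (mod 4): 77·t ≡ 2 − 19 = -17 (mod 4).
    Reduce coefficients mod 4: 1·t ≡ 3 (mod 4).
    So t ≡ 3 (mod 4).
    Then x = 19 + 77·3 = 250, valid modulo lcm(77, 4) = 308: x ≡ 250 (mod 308).
Verify: 250 mod 11 = 8 ✓, 250 mod 7 = 5 ✓, 250 mod 4 = 2 ✓.

x ≡ 250 (mod 308).


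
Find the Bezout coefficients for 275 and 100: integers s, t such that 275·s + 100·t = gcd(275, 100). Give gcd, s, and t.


Euclidean algorithm on (275, 100) — divide until remainder is 0:
  275 = 2 · 100 + 75
  100 = 1 · 75 + 25
  75 = 3 · 25 + 0
gcd(275, 100) = 25.
Track Bezout coefficients alongside the remainders: start with r₀ = 275 = a·1 + b·0 (s = 1, t = 0) and r₁ = 100 = a·0 + b·1 (s = 0, t = 1); each new remainder r_{k+1} = r_{k-1} − q_k·r_k inherits s_{k+1} = s_{k-1} − q_k·s_k, t_{k+1} = t_{k-1} − q_k·t_k, so r_k = a·s_k + b·t_k at every step:
  q = 2: r = 75, s = 1 − 2·0 = 1, t = 0 − 2·1 = -2  (check: 275·1 + 100·(-2) = 75)
  q = 1: r = 25, s = 0 − 1·1 = -1, t = 1 − 1·(-2) = 3  (check: 275·(-1) + 100·3 = 25)
The row with r = 25 (the gcd) gives the Bezout coefficients s = -1, t = 3.
Result: 275 · (-1) + 100 · (3) = 25.

gcd(275, 100) = 25; s = -1, t = 3 (check: 275·(-1) + 100·3 = 25).


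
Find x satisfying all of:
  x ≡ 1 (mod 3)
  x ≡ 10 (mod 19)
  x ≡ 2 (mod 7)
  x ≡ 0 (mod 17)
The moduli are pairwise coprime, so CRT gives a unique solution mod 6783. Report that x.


Product of moduli M = 3 · 19 · 7 · 17 = 6783.
Merge one congruence at a time:
  Start: x ≡ 1 (mod 3).
  Combine with x ≡ 10 (mod 19); new modulus lcm = 57.
    Write x = 1 + 3·t and substitute into x ≡ 10 (mod 19): 3·t ≡ 10 − 1 = 9 (mod 19).
    The inverse of 3 mod 19 is 13 (since 3·13 = 39 = 2·19 + 1), so t ≡ 13·9 = 117 ≡ 3 (mod 19).
    Then x = 1 + 3·3 = 10, valid modulo lcm(3, 19) = 57: x ≡ 10 (mod 57).
  Combine with x ≡ 2 (mod 7); new modulus lcm = 399.
    Write x = 10 + 57·t and substitute into x ≡ 2 (mod 7): 57·t ≡ 2 − 10 = -8 (mod 7).
    Reduce coefficients mod 7: 1·t ≡ 6 (mod 7).
    So t ≡ 6 (mod 7).
    Then x = 10 + 57·6 = 352, valid modulo lcm(57, 7) = 399: x ≡ 352 (mod 399).
  Combine with x ≡ 0 (mod 17); new modulus lcm = 6783.
    Write x = 352 + 399·t and substitute into x ≡ 0 (mod 17): 399·t ≡ 0 − 352 = -352 (mod 17).
    Reduce coefficients mod 17: 8·t ≡ 5 (mod 17).
    The inverse of 8 mod 17 is 15 (since 8·15 = 120 = 7·17 + 1), so t ≡ 15·5 = 75 ≡ 7 (mod 17).
    Then x = 352 + 399·7 = 3145, valid modulo lcm(399, 17) = 6783: x ≡ 3145 (mod 6783).
Verify against each original: 3145 mod 3 = 1, 3145 mod 19 = 10, 3145 mod 7 = 2, 3145 mod 17 = 0.

x ≡ 3145 (mod 6783).


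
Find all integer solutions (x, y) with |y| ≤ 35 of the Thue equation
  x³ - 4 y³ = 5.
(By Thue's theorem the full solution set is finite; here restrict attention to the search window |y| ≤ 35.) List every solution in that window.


The equation is x³ - 4y³ = 5. For fixed y, x³ = 4·y³ + 5, so a solution requires the RHS to be a perfect cube.
Strategy: iterate y from -35 to 35, compute RHS = 4·y³ + 5, and check whether it is a (positive or negative) perfect cube.
Check small values of y:
  y = 0: RHS = 5 is not a perfect cube.
  y = 1: RHS = 9 is not a perfect cube.
  y = -1: RHS = 1 = (1)³ ⇒ x = 1 works.
  y = 2: RHS = 37 is not a perfect cube.
  y = -2: RHS = -27 = (-3)³ ⇒ x = -3 works.
  y = 3: RHS = 113 is not a perfect cube.
  y = -3: RHS = -103 is not a perfect cube.
Continuing the search up to |y| = 35 finds no further solutions beyond those listed.
Collected solutions: (1, -1), (-3, -2).

Solutions (with |y| ≤ 35): (1, -1), (-3, -2).


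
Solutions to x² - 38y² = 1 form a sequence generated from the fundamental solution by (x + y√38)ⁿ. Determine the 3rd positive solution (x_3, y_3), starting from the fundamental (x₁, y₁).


Step 1: Find the fundamental solution (x₁, y₁) of x² - 38y² = 1.
  Expand √38 as a continued fraction. a₀ = ⌊√38⌋ = 6; iterate m_{k+1} = d_k·a_k − m_k, d_{k+1} = (38 − m_{k+1}²)/d_k, a_{k+1} = ⌊(a₀ + m_{k+1})/d_{k+1}⌋ (starting m₀ = 0, d₀ = 1), with convergents p_k = a_k·p_{k-1} + p_{k-2}, q_k = a_k·q_{k-1} + q_{k-2} (p₋₁ = 1, q₋₁ = 0):
  k = 0: a₀ = 6; p₀/q₀ = 6/1; p₀² − 38·q₀² = 36 − 38 = -2.
  k = 1: m = 6, d = 2, a = ⌊(6 + 6)/2⌋ = 6; p/q = (6·6 + 1)/(6·1 + 0) = 37/6; p² − 38·q² = 1369 − 1368 = 1.
  The first convergent with p² − 38·q² = 1 gives the fundamental solution (x₁, y₁) = (37, 6).
Step 2: Apply the recurrence (x_{n+1}, y_{n+1}) = (x₁x_n + 38y₁y_n, x₁y_n + y₁x_n) repeatedly.
  From (x_1, y_1) = (37, 6): x_2 = 37·37 + 38·6·6 = 2737; y_2 = 37·6 + 6·37 = 444.
  From (x_2, y_2) = (2737, 444): x_3 = 37·2737 + 38·6·444 = 202501; y_3 = 37·444 + 6·2737 = 32850.
Step 3: Verify x_3² - 38·y_3² = 41006655001 - 41006655000 = 1 (should be 1). ✓

(x_1, y_1) = (37, 6); (x_3, y_3) = (202501, 32850).


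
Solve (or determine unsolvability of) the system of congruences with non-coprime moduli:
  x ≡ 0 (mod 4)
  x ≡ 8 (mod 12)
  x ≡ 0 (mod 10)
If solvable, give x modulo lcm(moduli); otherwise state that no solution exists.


Moduli 4, 12, 10 are not pairwise coprime, so CRT works modulo lcm(m_i) when all pairwise compatibility conditions hold.
Pairwise compatibility: gcd(m_i, m_j) must divide a_i - a_j for every pair.
Merge one congruence at a time:
  Start: x ≡ 0 (mod 4).
  Combine with x ≡ 8 (mod 12): gcd(4, 12) = 4; 8 - 0 = 8, which IS divisible by 4, so compatible.
    Write x = 0 + 4·t and substitute into x ≡ 8 (mod 12): 4·t ≡ 8 − 0 = 8 (mod 12).
    Divide the congruence (and modulus) by g = 4: 1·t ≡ 2 (mod 3).
    So t ≡ 2 (mod 3).
    Then x = 0 + 4·2 = 8, valid modulo lcm(4, 12) = 12: x ≡ 8 (mod 12).
  Combine with x ≡ 0 (mod 10): gcd(12, 10) = 2; 0 - 8 = -8, which IS divisible by 2, so compatible.
    Write x = 8 + 12·t and substitute into x ≡ 0 (mod 10): 12·t ≡ 0 − 8 = -8 (mod 10).
    Divide the congruence (and modulus) by g = 2: 6·t ≡ -4 (mod 5).
    Reduce coefficients mod 5: 1·t ≡ 1 (mod 5).
    So t ≡ 1 (mod 5).
    Then x = 8 + 12·1 = 20, valid modulo lcm(12, 10) = 60: x ≡ 20 (mod 60).
Verify: 20 mod 4 = 0, 20 mod 12 = 8, 20 mod 10 = 0.

x ≡ 20 (mod 60).


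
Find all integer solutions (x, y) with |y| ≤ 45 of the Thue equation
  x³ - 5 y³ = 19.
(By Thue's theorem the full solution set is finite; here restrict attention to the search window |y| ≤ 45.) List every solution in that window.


The equation is x³ - 5y³ = 19. For fixed y, x³ = 5·y³ + 19, so a solution requires the RHS to be a perfect cube.
Strategy: iterate y from -45 to 45, compute RHS = 5·y³ + 19, and check whether it is a (positive or negative) perfect cube.
Check small values of y:
  y = 0: RHS = 19 is not a perfect cube.
  y = 1: RHS = 24 is not a perfect cube.
  y = -1: RHS = 14 is not a perfect cube.
  y = 2: RHS = 59 is not a perfect cube.
  y = -2: RHS = -21 is not a perfect cube.
  y = 3: RHS = 154 is not a perfect cube.
  y = -3: RHS = -116 is not a perfect cube.
Continuing the search up to |y| = 45 finds no solutions either.
No (x, y) in the scanned range satisfies the equation.

No integer solutions with |y| ≤ 45.


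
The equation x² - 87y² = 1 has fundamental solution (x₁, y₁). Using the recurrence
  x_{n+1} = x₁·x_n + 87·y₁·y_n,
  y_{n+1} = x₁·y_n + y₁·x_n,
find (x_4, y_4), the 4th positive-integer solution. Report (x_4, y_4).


Step 1: Find the fundamental solution (x₁, y₁) of x² - 87y² = 1.
  Expand √87 as a continued fraction. a₀ = ⌊√87⌋ = 9; iterate m_{k+1} = d_k·a_k − m_k, d_{k+1} = (87 − m_{k+1}²)/d_k, a_{k+1} = ⌊(a₀ + m_{k+1})/d_{k+1}⌋ (starting m₀ = 0, d₀ = 1), with convergents p_k = a_k·p_{k-1} + p_{k-2}, q_k = a_k·q_{k-1} + q_{k-2} (p₋₁ = 1, q₋₁ = 0):
  k = 0: a₀ = 9; p₀/q₀ = 9/1; p₀² − 87·q₀² = 81 − 87 = -6.
  k = 1: m = 9, d = 6, a = ⌊(9 + 9)/6⌋ = 3; p/q = (3·9 + 1)/(3·1 + 0) = 28/3; p² − 87·q² = 784 − 783 = 1.
  The first convergent with p² − 87·q² = 1 gives the fundamental solution (x₁, y₁) = (28, 3).
Step 2: Apply the recurrence (x_{n+1}, y_{n+1}) = (x₁x_n + 87y₁y_n, x₁y_n + y₁x_n) repeatedly.
  From (x_1, y_1) = (28, 3): x_2 = 28·28 + 87·3·3 = 1567; y_2 = 28·3 + 3·28 = 168.
  From (x_2, y_2) = (1567, 168): x_3 = 28·1567 + 87·3·168 = 87724; y_3 = 28·168 + 3·1567 = 9405.
  From (x_3, y_3) = (87724, 9405): x_4 = 28·87724 + 87·3·9405 = 4910977; y_4 = 28·9405 + 3·87724 = 526512.
Step 3: Verify x_4² - 87·y_4² = 24117695094529 - 24117695094528 = 1 (should be 1). ✓

(x_1, y_1) = (28, 3); (x_4, y_4) = (4910977, 526512).


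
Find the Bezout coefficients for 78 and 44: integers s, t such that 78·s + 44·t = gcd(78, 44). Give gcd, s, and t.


Euclidean algorithm on (78, 44) — divide until remainder is 0:
  78 = 1 · 44 + 34
  44 = 1 · 34 + 10
  34 = 3 · 10 + 4
  10 = 2 · 4 + 2
  4 = 2 · 2 + 0
gcd(78, 44) = 2.
Track Bezout coefficients alongside the remainders: start with r₀ = 78 = a·1 + b·0 (s = 1, t = 0) and r₁ = 44 = a·0 + b·1 (s = 0, t = 1); each new remainder r_{k+1} = r_{k-1} − q_k·r_k inherits s_{k+1} = s_{k-1} − q_k·s_k, t_{k+1} = t_{k-1} − q_k·t_k, so r_k = a·s_k + b·t_k at every step:
  q = 1: r = 34, s = 1 − 1·0 = 1, t = 0 − 1·1 = -1  (check: 78·1 + 44·(-1) = 34)
  q = 1: r = 10, s = 0 − 1·1 = -1, t = 1 − 1·(-1) = 2  (check: 78·(-1) + 44·2 = 10)
  q = 3: r = 4, s = 1 − 3·(-1) = 4, t = -1 − 3·2 = -7  (check: 78·4 + 44·(-7) = 4)
  q = 2: r = 2, s = -1 − 2·4 = -9, t = 2 − 2·(-7) = 16  (check: 78·(-9) + 44·16 = 2)
The row with r = 2 (the gcd) gives the Bezout coefficients s = -9, t = 16.
Result: 78 · (-9) + 44 · (16) = 2.

gcd(78, 44) = 2; s = -9, t = 16 (check: 78·(-9) + 44·16 = 2).


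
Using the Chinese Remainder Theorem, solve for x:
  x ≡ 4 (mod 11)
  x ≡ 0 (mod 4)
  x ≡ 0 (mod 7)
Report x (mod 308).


Moduli 11, 4, 7 are pairwise coprime; by CRT there is a unique solution modulo M = 11 · 4 · 7 = 308.
Solve pairwise, accumulating the modulus:
  Start with x ≡ 4 (mod 11).
  Combine with x ≡ 0 (mod 4): since gcd(11, 4) = 1, we get a unique residue mod 44.
    Write x = 4 + 11·t and substitute into x ≡ 0 (mod 4): 11·t ≡ 0 − 4 = -4 (mod 4).
    Reduce coefficients mod 4: 3·t ≡ 0 (mod 4).
    The inverse of 3 mod 4 is 3 (since 3·3 = 9 = 2·4 + 1), so t ≡ 3·0 = 0 ≡ 0 (mod 4).
    Then x = 4 + 11·0 = 4, valid modulo lcm(11, 4) = 44: x ≡ 4 (mod 44).
  Combine with x ≡ 0 (mod 7): since gcd(44, 7) = 1, we get a unique residue mod 308.
    Write x = 4 + 44·t and substitute into x ≡ 0 (mod 7): 44·t ≡ 0 − 4 = -4 (mod 7).
    Reduce coefficients mod 7: 2·t ≡ 3 (mod 7).
    The inverse of 2 mod 7 is 4 (since 2·4 = 8 = 1·7 + 1), so t ≡ 4·3 = 12 ≡ 5 (mod 7).
    Then x = 4 + 44·5 = 224, valid modulo lcm(44, 7) = 308: x ≡ 224 (mod 308).
Verify: 224 mod 11 = 4 ✓, 224 mod 4 = 0 ✓, 224 mod 7 = 0 ✓.

x ≡ 224 (mod 308).


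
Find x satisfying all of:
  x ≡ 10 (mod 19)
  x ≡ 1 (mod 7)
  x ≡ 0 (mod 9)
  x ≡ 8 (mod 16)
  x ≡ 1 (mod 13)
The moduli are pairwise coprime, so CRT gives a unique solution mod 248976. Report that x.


Product of moduli M = 19 · 7 · 9 · 16 · 13 = 248976.
Merge one congruence at a time:
  Start: x ≡ 10 (mod 19).
  Combine with x ≡ 1 (mod 7); new modulus lcm = 133.
    Write x = 10 + 19·t and substitute into x ≡ 1 (mod 7): 19·t ≡ 1 − 10 = -9 (mod 7).
    Reduce coefficients mod 7: 5·t ≡ 5 (mod 7).
    The inverse of 5 mod 7 is 3 (since 5·3 = 15 = 2·7 + 1), so t ≡ 3·5 = 15 ≡ 1 (mod 7).
    Then x = 10 + 19·1 = 29, valid modulo lcm(19, 7) = 133: x ≡ 29 (mod 133).
  Combine with x ≡ 0 (mod 9); new modulus lcm = 1197.
    Write x = 29 + 133·t and substitute into x ≡ 0 (mod 9): 133·t ≡ 0 − 29 = -29 (mod 9).
    Reduce coefficients mod 9: 7·t ≡ 7 (mod 9).
    The inverse of 7 mod 9 is 4 (since 7·4 = 28 = 3·9 + 1), so t ≡ 4·7 = 28 ≡ 1 (mod 9).
    Then x = 29 + 133·1 = 162, valid modulo lcm(133, 9) = 1197: x ≡ 162 (mod 1197).
  Combine with x ≡ 8 (mod 16); new modulus lcm = 19152.
    Write x = 162 + 1197·t and substitute into x ≡ 8 (mod 16): 1197·t ≡ 8 − 162 = -154 (mod 16).
    Reduce coefficients mod 16: 13·t ≡ 6 (mod 16).
    The inverse of 13 mod 16 is 5 (since 13·5 = 65 = 4·16 + 1), so t ≡ 5·6 = 30 ≡ 14 (mod 16).
    Then x = 162 + 1197·14 = 16920, valid modulo lcm(1197, 16) = 19152: x ≡ 16920 (mod 19152).
  Combine with x ≡ 1 (mod 13); new modulus lcm = 248976.
    Write x = 16920 + 19152·t and substitute into x ≡ 1 (mod 13): 19152·t ≡ 1 − 16920 = -16919 (mod 13).
    Reduce coefficients mod 13: 3·t ≡ 7 (mod 13).
    The inverse of 3 mod 13 is 9 (since 3·9 = 27 = 2·13 + 1), so t ≡ 9·7 = 63 ≡ 11 (mod 13).
    Then x = 16920 + 19152·11 = 227592, valid modulo lcm(19152, 13) = 248976: x ≡ 227592 (mod 248976).
Verify against each original: 227592 mod 19 = 10, 227592 mod 7 = 1, 227592 mod 9 = 0, 227592 mod 16 = 8, 227592 mod 13 = 1.

x ≡ 227592 (mod 248976).


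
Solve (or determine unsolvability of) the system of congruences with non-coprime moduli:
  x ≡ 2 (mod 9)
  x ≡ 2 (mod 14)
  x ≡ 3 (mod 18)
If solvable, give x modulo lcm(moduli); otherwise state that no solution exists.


Moduli 9, 14, 18 are not pairwise coprime, so CRT works modulo lcm(m_i) when all pairwise compatibility conditions hold.
Pairwise compatibility: gcd(m_i, m_j) must divide a_i - a_j for every pair.
Merge one congruence at a time:
  Start: x ≡ 2 (mod 9).
  Combine with x ≡ 2 (mod 14): gcd(9, 14) = 1; 2 - 2 = 0, which IS divisible by 1, so compatible.
    Write x = 2 + 9·t and substitute into x ≡ 2 (mod 14): 9·t ≡ 2 − 2 = 0 (mod 14).
    The inverse of 9 mod 14 is 11 (since 9·11 = 99 = 7·14 + 1), so t ≡ 11·0 = 0 ≡ 0 (mod 14).
    Then x = 2 + 9·0 = 2, valid modulo lcm(9, 14) = 126: x ≡ 2 (mod 126).
  Combine with x ≡ 3 (mod 18): gcd(126, 18) = 18, and 3 - 2 = 1 is NOT divisible by 18.
    ⇒ system is inconsistent (no integer solution).

No solution (the system is inconsistent).


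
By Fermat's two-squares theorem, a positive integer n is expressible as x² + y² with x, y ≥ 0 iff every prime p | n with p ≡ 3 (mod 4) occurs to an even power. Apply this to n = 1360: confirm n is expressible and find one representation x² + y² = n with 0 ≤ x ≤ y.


Step 1: Factor n = 1360 = 2^4 · 5 · 17.
Step 2: Check the mod-4 condition on each prime factor: 2 = 2 (special); 5 ≡ 1 (mod 4), exponent 1; 17 ≡ 1 (mod 4), exponent 1.
All primes ≡ 3 (mod 4) appear to even exponent (or don't appear), so by the two-squares theorem n IS expressible as a sum of two squares.
Step 3: Build a representation. Group n = k² · m with k = 4 and m = 5 · 17 = 85 (a product of primes ≡ 1 (mod 4)); a representation of m scales to one of n via (k·x)² + (k·y)² = k²(x² + y²). Each prime p ≡ 1 (mod 4) is itself a sum of two squares; find a² by testing p − a² for a perfect square:
  5: 5 − 1² = 4 = 2² ⇒ 5 = 1² + 2².
  17: 17 − 1² = 16 = 4² ⇒ 17 = 1² + 4².
  Combine using the Brahmagupta–Fibonacci identity (a² + b²)(c² + d²) = (ac − bd)² + (ad + bc)² = (ac + bd)² + (ad − bc)²:
  5 · 17 = 85: from (1² + 2²)(1² + 4²), take (1·1 − 2·4, 1·4 + 2·1) = (1 − 8, 4 + 2) = (-7, 6); dropping signs (only squares matter) gives (7, 6); check 7² + 6² = 49 + 36 = 85 ✓.
  Scale by k = 4: (4·7, 4·6) = (28, 24).
Step 4: Order so x ≤ y and verify: 24² + 28² = 576 + 784 = 1360 = n. ✓

n = 1360 = 24² + 28² (one valid representation with x ≤ y).


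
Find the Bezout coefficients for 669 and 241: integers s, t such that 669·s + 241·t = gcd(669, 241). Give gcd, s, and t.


Euclidean algorithm on (669, 241) — divide until remainder is 0:
  669 = 2 · 241 + 187
  241 = 1 · 187 + 54
  187 = 3 · 54 + 25
  54 = 2 · 25 + 4
  25 = 6 · 4 + 1
  4 = 4 · 1 + 0
gcd(669, 241) = 1.
Track Bezout coefficients alongside the remainders: start with r₀ = 669 = a·1 + b·0 (s = 1, t = 0) and r₁ = 241 = a·0 + b·1 (s = 0, t = 1); each new remainder r_{k+1} = r_{k-1} − q_k·r_k inherits s_{k+1} = s_{k-1} − q_k·s_k, t_{k+1} = t_{k-1} − q_k·t_k, so r_k = a·s_k + b·t_k at every step:
  q = 2: r = 187, s = 1 − 2·0 = 1, t = 0 − 2·1 = -2  (check: 669·1 + 241·(-2) = 187)
  q = 1: r = 54, s = 0 − 1·1 = -1, t = 1 − 1·(-2) = 3  (check: 669·(-1) + 241·3 = 54)
  q = 3: r = 25, s = 1 − 3·(-1) = 4, t = -2 − 3·3 = -11  (check: 669·4 + 241·(-11) = 25)
  q = 2: r = 4, s = -1 − 2·4 = -9, t = 3 − 2·(-11) = 25  (check: 669·(-9) + 241·25 = 4)
  q = 6: r = 1, s = 4 − 6·(-9) = 58, t = -11 − 6·25 = -161  (check: 669·58 + 241·(-161) = 1)
The row with r = 1 (the gcd) gives the Bezout coefficients s = 58, t = -161.
Result: 669 · (58) + 241 · (-161) = 1.

gcd(669, 241) = 1; s = 58, t = -161 (check: 669·58 + 241·(-161) = 1).


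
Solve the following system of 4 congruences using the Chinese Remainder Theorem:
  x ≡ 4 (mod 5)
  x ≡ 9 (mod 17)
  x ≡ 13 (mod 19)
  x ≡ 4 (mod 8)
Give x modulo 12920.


Product of moduli M = 5 · 17 · 19 · 8 = 12920.
Merge one congruence at a time:
  Start: x ≡ 4 (mod 5).
  Combine with x ≡ 9 (mod 17); new modulus lcm = 85.
    Write x = 4 + 5·t and substitute into x ≡ 9 (mod 17): 5·t ≡ 9 − 4 = 5 (mod 17).
    The inverse of 5 mod 17 is 7 (since 5·7 = 35 = 2·17 + 1), so t ≡ 7·5 = 35 ≡ 1 (mod 17).
    Then x = 4 + 5·1 = 9, valid modulo lcm(5, 17) = 85: x ≡ 9 (mod 85).
  Combine with x ≡ 13 (mod 19); new modulus lcm = 1615.
    Write x = 9 + 85·t and substitute into x ≡ 13 (mod 19): 85·t ≡ 13 − 9 = 4 (mod 19).
    Reduce coefficients mod 19: 9·t ≡ 4 (mod 19).
    The inverse of 9 mod 19 is 17 (since 9·17 = 153 = 8·19 + 1), so t ≡ 17·4 = 68 ≡ 11 (mod 19).
    Then x = 9 + 85·11 = 944, valid modulo lcm(85, 19) = 1615: x ≡ 944 (mod 1615).
  Combine with x ≡ 4 (mod 8); new modulus lcm = 12920.
    Write x = 944 + 1615·t and substitute into x ≡ 4 (mod 8): 1615·t ≡ 4 − 944 = -940 (mod 8).
    Reduce coefficients mod 8: 7·t ≡ 4 (mod 8).
    The inverse of 7 mod 8 is 7 (since 7·7 = 49 = 6·8 + 1), so t ≡ 7·4 = 28 ≡ 4 (mod 8).
    Then x = 944 + 1615·4 = 7404, valid modulo lcm(1615, 8) = 12920: x ≡ 7404 (mod 12920).
Verify against each original: 7404 mod 5 = 4, 7404 mod 17 = 9, 7404 mod 19 = 13, 7404 mod 8 = 4.

x ≡ 7404 (mod 12920).


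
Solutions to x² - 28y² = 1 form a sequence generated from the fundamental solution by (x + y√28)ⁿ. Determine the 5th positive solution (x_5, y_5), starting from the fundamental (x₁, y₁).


Step 1: Find the fundamental solution (x₁, y₁) of x² - 28y² = 1.
  Expand √28 as a continued fraction. a₀ = ⌊√28⌋ = 5; iterate m_{k+1} = d_k·a_k − m_k, d_{k+1} = (28 − m_{k+1}²)/d_k, a_{k+1} = ⌊(a₀ + m_{k+1})/d_{k+1}⌋ (starting m₀ = 0, d₀ = 1), with convergents p_k = a_k·p_{k-1} + p_{k-2}, q_k = a_k·q_{k-1} + q_{k-2} (p₋₁ = 1, q₋₁ = 0):
  k = 0: a₀ = 5; p₀/q₀ = 5/1; p₀² − 28·q₀² = 25 − 28 = -3.
  k = 1: m = 5, d = 3, a = ⌊(5 + 5)/3⌋ = 3; p/q = (3·5 + 1)/(3·1 + 0) = 16/3; p² − 28·q² = 256 − 252 = 4.
  k = 2: m = 4, d = 4, a = ⌊(5 + 4)/4⌋ = 2; p/q = (2·16 + 5)/(2·3 + 1) = 37/7; p² − 28·q² = 1369 − 1372 = -3.
  k = 3: m = 4, d = 3, a = ⌊(5 + 4)/3⌋ = 3; p/q = (3·37 + 16)/(3·7 + 3) = 127/24; p² − 28·q² = 16129 − 16128 = 1.
  The first convergent with p² − 28·q² = 1 gives the fundamental solution (x₁, y₁) = (127, 24).
Step 2: Apply the recurrence (x_{n+1}, y_{n+1}) = (x₁x_n + 28y₁y_n, x₁y_n + y₁x_n) repeatedly.
  From (x_1, y_1) = (127, 24): x_2 = 127·127 + 28·24·24 = 32257; y_2 = 127·24 + 24·127 = 6096.
  From (x_2, y_2) = (32257, 6096): x_3 = 127·32257 + 28·24·6096 = 8193151; y_3 = 127·6096 + 24·32257 = 1548360.
  From (x_3, y_3) = (8193151, 1548360): x_4 = 127·8193151 + 28·24·1548360 = 2081028097; y_4 = 127·1548360 + 24·8193151 = 393277344.
  From (x_4, y_4) = (2081028097, 393277344): x_5 = 127·2081028097 + 28·24·393277344 = 528572943487; y_5 = 127·393277344 + 24·2081028097 = 99890897016.
Step 3: Verify x_5² - 28·y_5² = 279389356586511295719169 - 279389356586511295719168 = 1 (should be 1). ✓

(x_1, y_1) = (127, 24); (x_5, y_5) = (528572943487, 99890897016).


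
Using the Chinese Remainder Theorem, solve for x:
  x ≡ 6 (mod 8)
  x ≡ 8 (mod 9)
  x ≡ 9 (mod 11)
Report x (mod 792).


Moduli 8, 9, 11 are pairwise coprime; by CRT there is a unique solution modulo M = 8 · 9 · 11 = 792.
Solve pairwise, accumulating the modulus:
  Start with x ≡ 6 (mod 8).
  Combine with x ≡ 8 (mod 9): since gcd(8, 9) = 1, we get a unique residue mod 72.
    Write x = 6 + 8·t and substitute into x ≡ 8 (mod 9): 8·t ≡ 8 − 6 = 2 (mod 9).
    The inverse of 8 mod 9 is 8 (since 8·8 = 64 = 7·9 + 1), so t ≡ 8·2 = 16 ≡ 7 (mod 9).
    Then x = 6 + 8·7 = 62, valid modulo lcm(8, 9) = 72: x ≡ 62 (mod 72).
  Combine with x ≡ 9 (mod 11): since gcd(72, 11) = 1, we get a unique residue mod 792.
    Write x = 62 + 72·t and substitute into x ≡ 9 (mod 11): 72·t ≡ 9 − 62 = -53 (mod 11).
    Reduce coefficients mod 11: 6·t ≡ 2 (mod 11).
    The inverse of 6 mod 11 is 2 (since 6·2 = 12 = 1·11 + 1), so t ≡ 2·2 = 4 ≡ 4 (mod 11).
    Then x = 62 + 72·4 = 350, valid modulo lcm(72, 11) = 792: x ≡ 350 (mod 792).
Verify: 350 mod 8 = 6 ✓, 350 mod 9 = 8 ✓, 350 mod 11 = 9 ✓.

x ≡ 350 (mod 792).


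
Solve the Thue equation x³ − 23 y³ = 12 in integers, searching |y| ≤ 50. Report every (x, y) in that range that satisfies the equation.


The equation is x³ - 23y³ = 12. For fixed y, x³ = 23·y³ + 12, so a solution requires the RHS to be a perfect cube.
Strategy: iterate y from -50 to 50, compute RHS = 23·y³ + 12, and check whether it is a (positive or negative) perfect cube.
Check small values of y:
  y = 0: RHS = 12 is not a perfect cube.
  y = 1: RHS = 35 is not a perfect cube.
  y = -1: RHS = -11 is not a perfect cube.
  y = 2: RHS = 196 is not a perfect cube.
  y = -2: RHS = -172 is not a perfect cube.
  y = 3: RHS = 633 is not a perfect cube.
  y = -3: RHS = -609 is not a perfect cube.
Continuing the search up to |y| = 50 finds no solutions either.
No (x, y) in the scanned range satisfies the equation.

No integer solutions with |y| ≤ 50.


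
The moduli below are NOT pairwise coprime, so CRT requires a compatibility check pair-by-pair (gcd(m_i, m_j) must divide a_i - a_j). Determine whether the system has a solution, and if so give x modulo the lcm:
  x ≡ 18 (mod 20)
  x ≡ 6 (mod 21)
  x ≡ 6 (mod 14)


Moduli 20, 21, 14 are not pairwise coprime, so CRT works modulo lcm(m_i) when all pairwise compatibility conditions hold.
Pairwise compatibility: gcd(m_i, m_j) must divide a_i - a_j for every pair.
Merge one congruence at a time:
  Start: x ≡ 18 (mod 20).
  Combine with x ≡ 6 (mod 21): gcd(20, 21) = 1; 6 - 18 = -12, which IS divisible by 1, so compatible.
    Write x = 18 + 20·t and substitute into x ≡ 6 (mod 21): 20·t ≡ 6 − 18 = -12 (mod 21).
    Reduce coefficients mod 21: 20·t ≡ 9 (mod 21).
    The inverse of 20 mod 21 is 20 (since 20·20 = 400 = 19·21 + 1), so t ≡ 20·9 = 180 ≡ 12 (mod 21).
    Then x = 18 + 20·12 = 258, valid modulo lcm(20, 21) = 420: x ≡ 258 (mod 420).
  Combine with x ≡ 6 (mod 14): gcd(420, 14) = 14; 6 - 258 = -252, which IS divisible by 14, so compatible.
    Write x = 258 + 420·t and substitute into x ≡ 6 (mod 14): 420·t ≡ 6 − 258 = -252 (mod 14).
    Divide the congruence (and modulus) by g = 14: 30·t ≡ -18 (mod 1).
    Modulo 1 every t works; take t = 0.
    Then x = 258 + 420·0 = 258, valid modulo lcm(420, 14) = 420: x ≡ 258 (mod 420).
Verify: 258 mod 20 = 18, 258 mod 21 = 6, 258 mod 14 = 6.

x ≡ 258 (mod 420).
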